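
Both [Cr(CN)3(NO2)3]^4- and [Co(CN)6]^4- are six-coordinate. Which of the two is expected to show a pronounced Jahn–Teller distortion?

[Cr(CN)3(NO2)3]^4-: Summing ligand charges against the −4 overall charge gives an oxidation state of +2 for chromium. Cr sits in group 6, so the d-electron count is 6 − 2 = 4. Cyanide and nitro (N-bound nitrite) are strong-field ligands (high in the spectrochemical series) for a first-row metal, so the complex is low-spin. The d⁴ configuration leaves the e_g set evenly filled (or empty) — no strong Jahn–Teller driving force.
[Co(CN)6]^4-: Each cyanide is −1; balancing the −4 overall charge requires Co(II). Co sits in group 9, so the d-electron count is 9 − 2 = 7. Cyanide is a strong-field ligand (high in the spectrochemical series) for a first-row metal, so the complex is low-spin. The t₂g⁶e_g¹ (low-spin) configuration has an unevenly filled e_g set; the Jahn–Teller theorem predicts a tetragonal distortion (typically axial elongation) to lift the degeneracy.

[Co(CN)6]^4-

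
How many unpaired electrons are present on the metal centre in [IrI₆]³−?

0 unpaired electrons

Each iodide is −1; balancing the −3 overall charge requires Ir(III).
Ir sits in group 9, so the d-electron count is 9 − 3 = 6.
The spin state decides the count: a 5d ion has a large Δₒ and is invariably low-spin.
An octahedral low-spin d⁶ ion is t₂g⁶e_g⁰, giving 0 unpaired electrons.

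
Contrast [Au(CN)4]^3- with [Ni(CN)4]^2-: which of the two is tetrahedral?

[Au(CN)4]^3-

For [Au(CN)4]^3-: Ligand charges: each cyanide is −1. With an overall charge of −3 the gold centre must be in the +1 oxidation state. Gold is a group-11 element; Au(I) is therefore d¹⁰. A d¹⁰ ion has no crystal-field stabilisation preference between square planar and tetrahedral, so four ligands adopt the sterically favoured tetrahedral geometry. → tetrahedral.
For [Ni(CN)4]^2-: Ligand charges: each cyanide is −1. With an overall charge of −2 the nickel centre must be in the +2 oxidation state. Nickel is a group-10 element; Ni(II) is therefore d⁸. Cyanide is a strong-field ligand (high in the spectrochemical series). A 3d d⁸ ion with strong-field ligands gains enough CFSE to favour square planar over tetrahedral. → square planar.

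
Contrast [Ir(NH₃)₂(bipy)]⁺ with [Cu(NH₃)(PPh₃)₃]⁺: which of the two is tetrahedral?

[Cu(NH₃)(PPh₃)₃]⁺

For [Ir(NH₃)₂(bipy)]⁺: Ligand charges: ammonia is neutral; 2,2′-bipyridine is neutral. With an overall charge of +1 the iridium centre must be in the +1 oxidation state. Group 9 minus oxidation state 1 gives a d⁸ configuration. A 5d d⁸ ion has a large crystal-field splitting; square planar leaves the high-energy d_{x²−y²} orbital empty and maximises CFSE. → square planar.
For [Cu(NH₃)(PPh₃)₃]⁺: Summing ligand charges against the +1 overall charge gives an oxidation state of +1 for copper. Cu sits in group 11, so the d-electron count is 11 − 1 = 10. A d¹⁰ ion has no crystal-field stabilisation preference between square planar and tetrahedral, so four ligands adopt the sterically favoured tetrahedral geometry. → tetrahedral.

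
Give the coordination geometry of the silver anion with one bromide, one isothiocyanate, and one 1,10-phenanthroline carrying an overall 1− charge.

tetrahedral

Summing ligand charges against the −1 overall charge gives an oxidation state of +1 for silver.
Ag sits in group 11, so the d-electron count is 11 − 1 = 10.
Counting donor atoms: 1×bromide (monodentate) → 1 donor; 1×isothiocyanate (monodentate) → 1 donor; 1×1,10-phenanthroline (bidentate) → 2 donors. Coordination number = 4.
A d¹⁰ ion has no crystal-field stabilisation preference between square planar and tetrahedral, so four ligands adopt the sterically favoured tetrahedral geometry.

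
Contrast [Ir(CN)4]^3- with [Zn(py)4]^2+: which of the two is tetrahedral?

[Zn(py)4]^2+

For [Ir(CN)4]^3-: Ligand charges: each cyanide is −1. With an overall charge of −3 the iridium centre must be in the +1 oxidation state. Iridium is a group-9 element; Ir(I) is therefore d⁸. A 5d d⁸ ion has a large crystal-field splitting; square planar leaves the high-energy d_{x²−y²} orbital empty and maximises CFSE. → square planar.
For [Zn(py)4]^2+: Ligand charges: pyridine is neutral. With an overall charge of +2 the zinc centre must be in the +2 oxidation state. Group 12 minus oxidation state 2 gives a d¹⁰ configuration. A d¹⁰ ion has no crystal-field stabilisation preference between square planar and tetrahedral, so four ligands adopt the sterically favoured tetrahedral geometry. → tetrahedral.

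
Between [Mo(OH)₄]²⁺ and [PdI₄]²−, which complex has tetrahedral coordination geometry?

For [Mo(OH)₄]²⁺: Ligand charges: each hydroxide is −1. With an overall charge of +2 the molybdenum centre must be in the +6 oxidation state. Molybdenum is a group-6 element; Mo(VI) is therefore d⁰. A d⁰ ion has no crystal-field stabilisation preference between square planar and tetrahedral, so four ligands adopt the sterically favoured tetrahedral geometry. → tetrahedral.
For [PdI₄]²−: Summing ligand charges against the −2 overall charge gives an oxidation state of +2 for palladium. Group 10 minus oxidation state 2 gives a d⁸ configuration. A 4d d⁸ ion has a large crystal-field splitting; square planar leaves the high-energy d_{x²−y²} orbital empty and maximises CFSE. → square planar.

[Mo(OH)₄]²⁺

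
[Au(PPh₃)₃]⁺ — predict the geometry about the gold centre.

trigonal planar

Ligand charges: triphenylphosphine is neutral. With an overall charge of +1 the gold centre must be in the +1 oxidation state.
Gold is a group-11 element; Au(I) is therefore d¹⁰.
Coordination number: 3.
Three ligands around a d¹⁰ centre minimise repulsion in a trigonal-planar arrangement.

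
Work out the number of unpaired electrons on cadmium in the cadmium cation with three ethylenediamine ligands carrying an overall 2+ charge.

Summing ligand charges against the +2 overall charge gives an oxidation state of +2 for cadmium.
Cd sits in group 12, so the d-electron count is 12 − 2 = 10.
Counting donor atoms: 3×ethylenediamine (bidentate) → 6 donors. Coordination number = 6.
In an octahedral field the d¹⁰ configuration is t₂g⁶e_g⁴, giving 0 unpaired electrons.

0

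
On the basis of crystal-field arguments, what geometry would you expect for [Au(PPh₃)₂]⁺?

Triphenylphosphine is neutral; balancing the +1 overall charge requires Au(I).
Au sits in group 11, so the d-electron count is 11 − 1 = 10.
With 2 monodentate ligands the coordination number is 2.
A d¹⁰ ion with only two ligands adopts a linear arrangement (sp hybridisation; no CFSE preference).

linear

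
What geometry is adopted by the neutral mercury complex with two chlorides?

Each chloride is −1; balancing the 0 overall charge requires Hg(II).
Hg sits in group 12, so the d-electron count is 12 − 2 = 10.
With 2 monodentate ligands the coordination number is 2.
A d¹⁰ ion with only two ligands adopts a linear arrangement (sp hybridisation; no CFSE preference).

linear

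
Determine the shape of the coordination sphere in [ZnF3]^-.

Summing ligand charges against the −1 overall charge gives an oxidation state of +2 for zinc.
Group 12 minus oxidation state 2 gives a d¹⁰ configuration.
Coordination number: 3.
Three ligands around a d¹⁰ centre minimise repulsion in a trigonal-planar arrangement.

trigonal planar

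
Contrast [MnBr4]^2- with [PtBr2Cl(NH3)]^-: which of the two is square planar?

For [MnBr4]^2-: Each bromide is −1; balancing the −2 overall charge requires Mn(II). Mn sits in group 7, so the d-electron count is 7 − 2 = 5. A high-spin d⁵ ion has zero CFSE in either geometry, so four ligands adopt the sterically favoured tetrahedral geometry. → tetrahedral.
For [PtBr2Cl(NH3)]^-: Ligand charges: each bromide is −1; each chloride is −1; ammonia is neutral. With an overall charge of −1 the platinum centre must be in the +2 oxidation state. Platinum is a group-10 element; Pt(II) is therefore d⁸. A 5d d⁸ ion has a large crystal-field splitting; square planar leaves the high-energy d_{x²−y²} orbital empty and maximises CFSE. → square planar.

[PtBr2Cl(NH3)]^-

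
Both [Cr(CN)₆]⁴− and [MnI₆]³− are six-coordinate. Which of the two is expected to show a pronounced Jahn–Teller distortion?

[Cr(CN)₆]⁴−: Summing ligand charges against the −4 overall charge gives an oxidation state of +2 for chromium. Group 6 minus oxidation state 2 gives a d⁴ configuration. Cyanide is a strong-field ligand (high in the spectrochemical series) for a first-row metal, so the complex is low-spin. The d⁴ configuration leaves the e_g set evenly filled (or empty) — no strong Jahn–Teller driving force.
[MnI₆]³−: Summing ligand charges against the −3 overall charge gives an oxidation state of +3 for manganese. Group 7 minus oxidation state 3 gives a d⁴ configuration. Iodide is a weak-field ligand for a first-row metal, so the complex is high-spin. The t₂g³e_g¹ (high-spin) configuration has an unevenly filled e_g set; the Jahn–Teller theorem predicts a tetragonal distortion (typically axial elongation) to lift the degeneracy.

[MnI₆]³−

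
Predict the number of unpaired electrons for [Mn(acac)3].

Each acetylacetonate is −1; balancing the 0 overall charge requires Mn(III).
Mn sits in group 7, so the d-electron count is 7 − 3 = 4.
Counting donor atoms: 3×acetylacetonate (bidentate) → 6 donors. Coordination number = 6.
The spin state decides the count: Acetylacetonate is a weak-field ligand for a first-row metal, so the complex is high-spin.
An octahedral high-spin d⁴ ion is t₂g³e_g¹, giving 4 unpaired electrons.

4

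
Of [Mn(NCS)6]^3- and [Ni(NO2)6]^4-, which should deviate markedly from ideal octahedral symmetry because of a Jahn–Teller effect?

[Mn(NCS)6]^3-

[Mn(NCS)6]^3-: Summing ligand charges against the −3 overall charge gives an oxidation state of +3 for manganese. Mn sits in group 7, so the d-electron count is 7 − 3 = 4. Isothiocyanate is a weak-field ligand for a first-row metal, so the complex is high-spin. The t₂g³e_g¹ (high-spin) configuration has an unevenly filled e_g set; the Jahn–Teller theorem predicts a tetragonal distortion (typically axial elongation) to lift the degeneracy.
[Ni(NO2)6]^4-: Each nitro (N-bound nitrite) is −1; balancing the −4 overall charge requires Ni(II). Nickel is a group-10 element; Ni(II) is therefore d⁸. The d⁸ configuration leaves the e_g set evenly filled (or empty) — no strong Jahn–Teller driving force.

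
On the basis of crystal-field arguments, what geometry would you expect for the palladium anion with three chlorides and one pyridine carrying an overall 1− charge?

square planar

Each chloride is −1; pyridine is neutral; balancing the −1 overall charge requires Pd(II).
Pd sits in group 10, so the d-electron count is 10 − 2 = 8.
Coordination number: 4.
A 4d d⁸ ion has a large crystal-field splitting; square planar leaves the high-energy d_{x²−y²} orbital empty and maximises CFSE.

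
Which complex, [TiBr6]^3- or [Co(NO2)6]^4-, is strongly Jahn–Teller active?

[Co(NO2)6]^4-

[TiBr6]^3-: Each bromide is −1; balancing the −3 overall charge requires Ti(III). Ti sits in group 4, so the d-electron count is 4 − 3 = 1. The d¹ configuration leaves the e_g set evenly filled (or empty) — no strong Jahn–Teller driving force.
[Co(NO2)6]^4-: Summing ligand charges against the −4 overall charge gives an oxidation state of +2 for cobalt. Group 9 minus oxidation state 2 gives a d⁷ configuration. Nitro (N-bound nitrite) is a strong-field ligand (high in the spectrochemical series) for a first-row metal, so the complex is low-spin. The t₂g⁶e_g¹ (low-spin) configuration has an unevenly filled e_g set; the Jahn–Teller theorem predicts a tetragonal distortion (typically axial elongation) to lift the degeneracy.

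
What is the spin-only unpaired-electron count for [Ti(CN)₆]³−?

Each cyanide is −1; balancing the −3 overall charge requires Ti(III).
Group 4 minus oxidation state 3 gives a d¹ configuration.
In an octahedral field the d¹ configuration is t₂g¹e_g⁰ (only one arrangement possible), giving 1 unpaired electron.

1 unpaired electron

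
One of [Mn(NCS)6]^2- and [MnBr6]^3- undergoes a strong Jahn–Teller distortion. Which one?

[Mn(NCS)6]^2-: Ligand charges: each isothiocyanate is −1. With an overall charge of −2 the manganese centre must be in the +4 oxidation state. Group 7 minus oxidation state 4 gives a d³ configuration. The d³ configuration leaves the e_g set evenly filled (or empty) — no strong Jahn–Teller driving force.
[MnBr6]^3-: Summing ligand charges against the −3 overall charge gives an oxidation state of +3 for manganese. Manganese is a group-7 element; Mn(III) is therefore d⁴. Bromide is a weak-field ligand for a first-row metal, so the complex is high-spin. The t₂g³e_g¹ (high-spin) configuration has an unevenly filled e_g set; the Jahn–Teller theorem predicts a tetragonal distortion (typically axial elongation) to lift the degeneracy.

[MnBr6]^3-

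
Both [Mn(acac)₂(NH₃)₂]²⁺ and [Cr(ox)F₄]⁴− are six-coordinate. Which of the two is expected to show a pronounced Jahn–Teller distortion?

[Cr(ox)F₄]⁴−

[Mn(acac)₂(NH₃)₂]²⁺: Each acetylacetonate is −1; ammonia is neutral; balancing the +2 overall charge requires Mn(IV). Manganese is a group-7 element; Mn(IV) is therefore d³. The d³ configuration leaves the e_g set evenly filled (or empty) — no strong Jahn–Teller driving force.
[Cr(ox)F₄]⁴−: Summing ligand charges against the −4 overall charge gives an oxidation state of +2 for chromium. Cr sits in group 6, so the d-electron count is 6 − 2 = 4. Fluoride and oxalate are weak-field ligands for a first-row metal, so the complex is high-spin. The t₂g³e_g¹ (high-spin) configuration has an unevenly filled e_g set; the Jahn–Teller theorem predicts a tetragonal distortion (typically axial elongation) to lift the degeneracy.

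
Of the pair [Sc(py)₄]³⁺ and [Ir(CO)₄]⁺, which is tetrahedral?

For [Sc(py)₄]³⁺: Pyridine is neutral; balancing the +3 overall charge requires Sc(III). Group 3 minus oxidation state 3 gives a d⁰ configuration. A d⁰ ion has no crystal-field stabilisation preference between square planar and tetrahedral, so four ligands adopt the sterically favoured tetrahedral geometry. → tetrahedral.
For [Ir(CO)₄]⁺: Ligand charges: carbonyl is neutral. With an overall charge of +1 the iridium centre must be in the +1 oxidation state. Ir sits in group 9, so the d-electron count is 9 − 1 = 8. A 5d d⁸ ion has a large crystal-field splitting; square planar leaves the high-energy d_{x²−y²} orbital empty and maximises CFSE. → square planar.

[Sc(py)₄]³⁺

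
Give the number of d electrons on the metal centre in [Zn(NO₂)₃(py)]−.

d10

Each nitro (N-bound nitrite) is −1; pyridine is neutral; balancing the −1 overall charge requires Zn(II).
Group 12 minus oxidation state 2 gives a d¹⁰ configuration.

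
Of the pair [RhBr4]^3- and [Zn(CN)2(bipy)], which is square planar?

For [RhBr4]^3-: Summing ligand charges against the −3 overall charge gives an oxidation state of +1 for rhodium. Rh sits in group 9, so the d-electron count is 9 − 1 = 8. A 4d d⁸ ion has a large crystal-field splitting; square planar leaves the high-energy d_{x²−y²} orbital empty and maximises CFSE. → square planar.
For [Zn(CN)2(bipy)]: Summing ligand charges against the 0 overall charge gives an oxidation state of +2 for zinc. Group 12 minus oxidation state 2 gives a d¹⁰ configuration. A d¹⁰ ion has no crystal-field stabilisation preference between square planar and tetrahedral, so four ligands adopt the sterically favoured tetrahedral geometry. → tetrahedral.

[RhBr4]^3-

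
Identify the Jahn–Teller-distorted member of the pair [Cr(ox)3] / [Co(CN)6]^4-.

[Cr(ox)3]: Each oxalate is −2; balancing the 0 overall charge requires Cr(VI). Cr sits in group 6, so the d-electron count is 6 − 6 = 0. The d⁰ configuration leaves the e_g set evenly filled (or empty) — no strong Jahn–Teller driving force.
[Co(CN)6]^4-: Each cyanide is −1; balancing the −4 overall charge requires Co(II). Cobalt is a group-9 element; Co(II) is therefore d⁷. Cyanide is a strong-field ligand (high in the spectrochemical series) for a first-row metal, so the complex is low-spin. The t₂g⁶e_g¹ (low-spin) configuration has an unevenly filled e_g set; the Jahn–Teller theorem predicts a tetragonal distortion (typically axial elongation) to lift the degeneracy.

[Co(CN)6]^4-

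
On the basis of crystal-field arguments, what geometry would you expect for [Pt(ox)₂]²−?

square planar

Each oxalate is −2; balancing the −2 overall charge requires Pt(II).
Platinum is a group-10 element; Pt(II) is therefore d⁸.
Counting donor atoms: 2×oxalate (bidentate) → 4 donors. Coordination number = 4.
A 5d d⁸ ion has a large crystal-field splitting; square planar leaves the high-energy d_{x²−y²} orbital empty and maximises CFSE.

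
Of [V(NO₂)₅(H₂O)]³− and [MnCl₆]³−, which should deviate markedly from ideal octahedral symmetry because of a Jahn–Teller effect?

[MnCl₆]³−

[V(NO₂)₅(H₂O)]³−: Each nitro (N-bound nitrite) is −1; water is neutral; balancing the −3 overall charge requires V(II). V sits in group 5, so the d-electron count is 5 − 2 = 3. The d³ configuration leaves the e_g set evenly filled (or empty) — no strong Jahn–Teller driving force.
[MnCl₆]³−: Ligand charges: each chloride is −1. With an overall charge of −3 the manganese centre must be in the +3 oxidation state. Group 7 minus oxidation state 3 gives a d⁴ configuration. Chloride is a weak-field ligand for a first-row metal, so the complex is high-spin. The t₂g³e_g¹ (high-spin) configuration has an unevenly filled e_g set; the Jahn–Teller theorem predicts a tetragonal distortion (typically axial elongation) to lift the degeneracy.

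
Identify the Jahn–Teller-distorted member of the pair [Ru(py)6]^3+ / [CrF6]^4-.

[CrF6]^4-

[Ru(py)6]^3+: Summing ligand charges against the +3 overall charge gives an oxidation state of +3 for ruthenium. Ruthenium is a group-8 element; Ru(III) is therefore d⁵. A 4d ion has a large Δₒ and is invariably low-spin. The d⁵ configuration leaves the e_g set evenly filled (or empty) — no strong Jahn–Teller driving force.
[CrF6]^4-: Summing ligand charges against the −4 overall charge gives an oxidation state of +2 for chromium. Cr sits in group 6, so the d-electron count is 6 − 2 = 4. Fluoride is a weak-field ligand for a first-row metal, so the complex is high-spin. The t₂g³e_g¹ (high-spin) configuration has an unevenly filled e_g set; the Jahn–Teller theorem predicts a tetragonal distortion (typically axial elongation) to lift the degeneracy.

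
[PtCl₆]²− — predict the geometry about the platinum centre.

octahedral

Each chloride is −1; balancing the −2 overall charge requires Pt(IV).
Platinum is a group-10 element; Pt(IV) is therefore d⁶.
With 6 monodentate ligands the coordination number is 6.
Six donors around a single metal centre give an octahedral coordination sphere.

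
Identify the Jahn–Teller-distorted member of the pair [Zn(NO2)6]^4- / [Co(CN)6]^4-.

[Zn(NO2)6]^4-: Summing ligand charges against the −4 overall charge gives an oxidation state of +2 for zinc. Zinc is a group-12 element; Zn(II) is therefore d¹⁰. The d¹⁰ configuration leaves the e_g set evenly filled (or empty) — no strong Jahn–Teller driving force.
[Co(CN)6]^4-: Summing ligand charges against the −4 overall charge gives an oxidation state of +2 for cobalt. Cobalt is a group-9 element; Co(II) is therefore d⁷. Cyanide is a strong-field ligand (high in the spectrochemical series) for a first-row metal, so the complex is low-spin. The t₂g⁶e_g¹ (low-spin) configuration has an unevenly filled e_g set; the Jahn–Teller theorem predicts a tetragonal distortion (typically axial elongation) to lift the degeneracy.

[Co(CN)6]^4-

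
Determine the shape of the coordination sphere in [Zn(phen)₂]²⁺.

tetrahedral

1,10-phenanthroline is neutral; balancing the +2 overall charge requires Zn(II).
Zn sits in group 12, so the d-electron count is 12 − 2 = 10.
Counting donor atoms: 2×1,10-phenanthroline (bidentate) → 4 donors. Coordination number = 4.
A d¹⁰ ion has no crystal-field stabilisation preference between square planar and tetrahedral, so four ligands adopt the sterically favoured tetrahedral geometry.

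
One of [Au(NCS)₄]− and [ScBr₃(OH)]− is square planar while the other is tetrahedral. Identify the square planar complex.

For [Au(NCS)₄]−: Ligand charges: each isothiocyanate is −1. With an overall charge of −1 the gold centre must be in the +3 oxidation state. Gold is a group-11 element; Au(III) is therefore d⁸. A 5d d⁸ ion has a large crystal-field splitting; square planar leaves the high-energy d_{x²−y²} orbital empty and maximises CFSE. → square planar.
For [ScBr₃(OH)]−: Ligand charges: each bromide is −1; each hydroxide is −1. With an overall charge of −1 the scandium centre must be in the +3 oxidation state. Scandium is a group-3 element; Sc(III) is therefore d⁰. A d⁰ ion has no crystal-field stabilisation preference between square planar and tetrahedral, so four ligands adopt the sterically favoured tetrahedral geometry. → tetrahedral.

[Au(NCS)₄]−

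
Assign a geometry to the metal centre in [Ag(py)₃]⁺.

Ligand charges: pyridine is neutral. With an overall charge of +1 the silver centre must be in the +1 oxidation state.
Silver is a group-11 element; Ag(I) is therefore d¹⁰.
Coordination number: 3.
Three ligands around a d¹⁰ centre minimise repulsion in a trigonal-planar arrangement.

trigonal planar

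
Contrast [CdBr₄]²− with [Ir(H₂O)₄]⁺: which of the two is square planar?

For [CdBr₄]²−: Each bromide is −1; balancing the −2 overall charge requires Cd(II). Cadmium is a group-12 element; Cd(II) is therefore d¹⁰. A d¹⁰ ion has no crystal-field stabilisation preference between square planar and tetrahedral, so four ligands adopt the sterically favoured tetrahedral geometry. → tetrahedral.
For [Ir(H₂O)₄]⁺: Ligand charges: water is neutral. With an overall charge of +1 the iridium centre must be in the +1 oxidation state. Iridium is a group-9 element; Ir(I) is therefore d⁸. A 5d d⁸ ion has a large crystal-field splitting; square planar leaves the high-energy d_{x²−y²} orbital empty and maximises CFSE. → square planar.

[Ir(H₂O)₄]⁺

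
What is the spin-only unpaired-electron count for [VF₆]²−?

Summing ligand charges against the −2 overall charge gives an oxidation state of +4 for vanadium.
Group 5 minus oxidation state 4 gives a d¹ configuration.
In an octahedral field the d¹ configuration is t₂g¹e_g⁰ (only one arrangement possible), giving 1 unpaired electron.

1 unpaired electron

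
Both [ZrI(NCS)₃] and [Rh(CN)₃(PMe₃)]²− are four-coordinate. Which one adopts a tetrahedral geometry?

For [ZrI(NCS)₃]: Each iodide is −1; each isothiocyanate is −1; balancing the 0 overall charge requires Zr(IV). Zr sits in group 4, so the d-electron count is 4 − 4 = 0. A d⁰ ion has no crystal-field stabilisation preference between square planar and tetrahedral, so four ligands adopt the sterically favoured tetrahedral geometry. → tetrahedral.
For [Rh(CN)₃(PMe₃)]²−: Each cyanide is −1; trimethylphosphine is neutral; balancing the −2 overall charge requires Rh(I). Group 9 minus oxidation state 1 gives a d⁸ configuration. A 4d d⁸ ion has a large crystal-field splitting; square planar leaves the high-energy d_{x²−y²} orbital empty and maximises CFSE. → square planar.

[ZrI(NCS)₃]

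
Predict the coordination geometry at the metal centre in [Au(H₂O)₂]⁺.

linear

Summing ligand charges against the +1 overall charge gives an oxidation state of +1 for gold.
Au sits in group 11, so the d-electron count is 11 − 1 = 10.
With 2 monodentate ligands the coordination number is 2.
A d¹⁰ ion with only two ligands adopts a linear arrangement (sp hybridisation; no CFSE preference).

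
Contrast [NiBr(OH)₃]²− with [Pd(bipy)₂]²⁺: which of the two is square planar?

For [NiBr(OH)₃]²−: Summing ligand charges against the −2 overall charge gives an oxidation state of +2 for nickel. Nickel is a group-10 element; Ni(II) is therefore d⁸. Bromide and hydroxide are weak-field ligands. With weak-field ligands the CFSE gain from square planar is small, so a 3d d⁸ ion takes the sterically preferred tetrahedral geometry. → tetrahedral.
For [Pd(bipy)₂]²⁺: Ligand charges: 2,2′-bipyridine is neutral. With an overall charge of +2 the palladium centre must be in the +2 oxidation state. Pd sits in group 10, so the d-electron count is 10 − 2 = 8. A 4d d⁸ ion has a large crystal-field splitting; square planar leaves the high-energy d_{x²−y²} orbital empty and maximises CFSE. → square planar.

[Pd(bipy)₂]²⁺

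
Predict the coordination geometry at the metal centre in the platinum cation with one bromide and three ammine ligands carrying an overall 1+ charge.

Summing ligand charges against the +1 overall charge gives an oxidation state of +2 for platinum.
Platinum is a group-10 element; Pt(II) is therefore d⁸.
With 4 monodentate ligands the coordination number is 4.
A 5d d⁸ ion has a large crystal-field splitting; square planar leaves the high-energy d_{x²−y²} orbital empty and maximises CFSE.

square planar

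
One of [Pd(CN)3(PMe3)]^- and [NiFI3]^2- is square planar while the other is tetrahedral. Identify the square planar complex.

[Pd(CN)3(PMe3)]^-

For [Pd(CN)3(PMe3)]^-: Summing ligand charges against the −1 overall charge gives an oxidation state of +2 for palladium. Palladium is a group-10 element; Pd(II) is therefore d⁸. A 4d d⁸ ion has a large crystal-field splitting; square planar leaves the high-energy d_{x²−y²} orbital empty and maximises CFSE. → square planar.
For [NiFI3]^2-: Each fluoride is −1; each iodide is −1; balancing the −2 overall charge requires Ni(II). Nickel is a group-10 element; Ni(II) is therefore d⁸. Fluoride and iodide are weak-field ligands. With weak-field ligands the CFSE gain from square planar is small, so a 3d d⁸ ion takes the sterically preferred tetrahedral geometry. → tetrahedral.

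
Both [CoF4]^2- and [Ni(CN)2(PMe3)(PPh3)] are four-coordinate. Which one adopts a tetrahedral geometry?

[CoF4]^2-

For [CoF4]^2-: Summing ligand charges against the −2 overall charge gives an oxidation state of +2 for cobalt. Co sits in group 9, so the d-electron count is 9 − 2 = 7. For a high-spin 3d d⁷ ion with weak-field ligands the small Δₜ gives little square-planar CFSE advantage, so four ligands adopt the sterically favoured tetrahedral geometry. → tetrahedral.
For [Ni(CN)2(PMe3)(PPh3)]: Summing ligand charges against the 0 overall charge gives an oxidation state of +2 for nickel. Group 10 minus oxidation state 2 gives a d⁸ configuration. Cyanide, trimethylphosphine, and triphenylphosphine are strong-field ligands (high in the spectrochemical series). A 3d d⁸ ion with strong-field ligands gains enough CFSE to favour square planar over tetrahedral. → square planar.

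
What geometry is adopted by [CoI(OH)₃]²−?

tetrahedral

Summing ligand charges against the −2 overall charge gives an oxidation state of +2 for cobalt.
Group 9 minus oxidation state 2 gives a d⁷ configuration.
With 4 monodentate ligands the coordination number is 4.
Hydroxide and iodide are weak-field ligands.
For a high-spin 3d d⁷ ion with weak-field ligands the small Δₜ gives little square-planar CFSE advantage, so four ligands adopt the sterically favoured tetrahedral geometry.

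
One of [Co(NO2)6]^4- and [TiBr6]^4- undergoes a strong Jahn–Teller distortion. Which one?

[Co(NO2)6]^4-

[Co(NO2)6]^4-: Each nitro (N-bound nitrite) is −1; balancing the −4 overall charge requires Co(II). Cobalt is a group-9 element; Co(II) is therefore d⁷. Nitro (N-bound nitrite) is a strong-field ligand (high in the spectrochemical series) for a first-row metal, so the complex is low-spin. The t₂g⁶e_g¹ (low-spin) configuration has an unevenly filled e_g set; the Jahn–Teller theorem predicts a tetragonal distortion (typically axial elongation) to lift the degeneracy.
[TiBr6]^4-: Summing ligand charges against the −4 overall charge gives an oxidation state of +2 for titanium. Titanium is a group-4 element; Ti(II) is therefore d². The d² configuration leaves the e_g set evenly filled (or empty) — no strong Jahn–Teller driving force.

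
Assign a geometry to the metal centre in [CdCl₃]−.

Ligand charges: each chloride is −1. With an overall charge of −1 the cadmium centre must be in the +2 oxidation state.
Group 12 minus oxidation state 2 gives a d¹⁰ configuration.
With 3 monodentate ligands the coordination number is 3.
Three ligands around a d¹⁰ centre minimise repulsion in a trigonal-planar arrangement.

trigonal planar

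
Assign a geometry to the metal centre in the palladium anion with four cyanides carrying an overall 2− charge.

Summing ligand charges against the −2 overall charge gives an oxidation state of +2 for palladium.
Palladium is a group-10 element; Pd(II) is therefore d⁸.
Coordination number: 4.
A 4d d⁸ ion has a large crystal-field splitting; square planar leaves the high-energy d_{x²−y²} orbital empty and maximises CFSE.

square planar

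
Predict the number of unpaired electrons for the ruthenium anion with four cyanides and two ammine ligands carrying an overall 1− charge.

Ligand charges: each cyanide is −1; ammonia is neutral. With an overall charge of −1 the ruthenium centre must be in the +3 oxidation state.
Ruthenium is a group-8 element; Ru(III) is therefore d⁵.
The spin state decides the count: a 4d ion has a large Δₒ and is invariably low-spin.
An octahedral low-spin d⁵ ion is t₂g⁵e_g⁰, giving 1 unpaired electron.

1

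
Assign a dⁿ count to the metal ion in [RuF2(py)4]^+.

Summing ligand charges against the +1 overall charge gives an oxidation state of +3 for ruthenium.
Ruthenium is a group-8 element; Ru(III) is therefore d⁵.

d5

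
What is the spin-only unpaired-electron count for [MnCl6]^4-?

5 unpaired electrons

Summing ligand charges against the −4 overall charge gives an oxidation state of +2 for manganese.
Mn sits in group 7, so the d-electron count is 7 − 2 = 5.
The spin state decides the count: Chloride is a weak-field ligand for a first-row metal, so the complex is high-spin.
An octahedral high-spin d⁵ ion is t₂g³e_g², giving 5 unpaired electrons.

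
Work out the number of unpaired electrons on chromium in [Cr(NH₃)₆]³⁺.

3 unpaired electrons

Ammonia is neutral; balancing the +3 overall charge requires Cr(III).
Group 6 minus oxidation state 3 gives a d³ configuration.
In an octahedral field the d³ configuration is t₂g³e_g⁰ (only one arrangement possible), giving 3 unpaired electrons.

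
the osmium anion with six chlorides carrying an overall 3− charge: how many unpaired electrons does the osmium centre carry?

Each chloride is −1; balancing the −3 overall charge requires Os(III).
Os sits in group 8, so the d-electron count is 8 − 3 = 5.
The spin state decides the count: a 5d ion has a large Δₒ and is invariably low-spin.
An octahedral low-spin d⁵ ion is t₂g⁵e_g⁰, giving 1 unpaired electron.

1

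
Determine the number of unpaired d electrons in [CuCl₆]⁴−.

1

Each chloride is −1; balancing the −4 overall charge requires Cu(II).
Group 11 minus oxidation state 2 gives a d⁹ configuration.
In an octahedral field the d⁹ configuration is t₂g⁶e_g³ (only one arrangement possible), giving 1 unpaired electron.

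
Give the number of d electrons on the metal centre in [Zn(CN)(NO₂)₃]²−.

d¹⁰

Each cyanide is −1; each nitro (N-bound nitrite) is −1; balancing the −2 overall charge requires Zn(II).
Zn sits in group 12, so the d-electron count is 12 − 2 = 10.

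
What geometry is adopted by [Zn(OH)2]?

linear

Summing ligand charges against the 0 overall charge gives an oxidation state of +2 for zinc.
Zinc is a group-12 element; Zn(II) is therefore d¹⁰.
Coordination number: 2.
A d¹⁰ ion with only two ligands adopts a linear arrangement (sp hybridisation; no CFSE preference).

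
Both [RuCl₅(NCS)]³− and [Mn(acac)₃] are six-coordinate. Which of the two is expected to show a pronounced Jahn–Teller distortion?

[Mn(acac)₃]

[RuCl₅(NCS)]³−: Each chloride is −1; each isothiocyanate is −1; balancing the −3 overall charge requires Ru(III). Ru sits in group 8, so the d-electron count is 8 − 3 = 5. A 4d ion has a large Δₒ and is invariably low-spin. The d⁵ configuration leaves the e_g set evenly filled (or empty) — no strong Jahn–Teller driving force.
[Mn(acac)₃]: Ligand charges: each acetylacetonate is −1. With an overall charge of 0 the manganese centre must be in the +3 oxidation state. Group 7 minus oxidation state 3 gives a d⁴ configuration. Acetylacetonate is a weak-field ligand for a first-row metal, so the complex is high-spin. The t₂g³e_g¹ (high-spin) configuration has an unevenly filled e_g set; the Jahn–Teller theorem predicts a tetragonal distortion (typically axial elongation) to lift the degeneracy.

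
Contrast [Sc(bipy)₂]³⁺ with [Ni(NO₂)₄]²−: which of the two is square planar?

[Ni(NO₂)₄]²−

For [Sc(bipy)₂]³⁺: Ligand charges: 2,2′-bipyridine is neutral. With an overall charge of +3 the scandium centre must be in the +3 oxidation state. Sc sits in group 3, so the d-electron count is 3 − 3 = 0. A d⁰ ion has no crystal-field stabilisation preference between square planar and tetrahedral, so four ligands adopt the sterically favoured tetrahedral geometry. → tetrahedral.
For [Ni(NO₂)₄]²−: Each nitro (N-bound nitrite) is −1; balancing the −2 overall charge requires Ni(II). Ni sits in group 10, so the d-electron count is 10 − 2 = 8. Nitro (N-bound nitrite) is a strong-field ligand (high in the spectrochemical series). A 3d d⁸ ion with strong-field ligands gains enough CFSE to favour square planar over tetrahedral. → square planar.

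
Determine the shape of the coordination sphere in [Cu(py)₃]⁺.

Summing ligand charges against the +1 overall charge gives an oxidation state of +1 for copper.
Copper is a group-11 element; Cu(I) is therefore d¹⁰.
With 3 monodentate ligands the coordination number is 3.
Three ligands around a d¹⁰ centre minimise repulsion in a trigonal-planar arrangement.

trigonal planar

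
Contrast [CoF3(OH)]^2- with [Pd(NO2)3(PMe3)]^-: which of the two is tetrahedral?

For [CoF3(OH)]^2-: Summing ligand charges against the −2 overall charge gives an oxidation state of +2 for cobalt. Cobalt is a group-9 element; Co(II) is therefore d⁷. For a high-spin 3d d⁷ ion with weak-field ligands the small Δₜ gives little square-planar CFSE advantage, so four ligands adopt the sterically favoured tetrahedral geometry. → tetrahedral.
For [Pd(NO2)3(PMe3)]^-: Each nitro (N-bound nitrite) is −1; trimethylphosphine is neutral; balancing the −1 overall charge requires Pd(II). Palladium is a group-10 element; Pd(II) is therefore d⁸. A 4d d⁸ ion has a large crystal-field splitting; square planar leaves the high-energy d_{x²−y²} orbital empty and maximises CFSE. → square planar.

[CoF3(OH)]^2-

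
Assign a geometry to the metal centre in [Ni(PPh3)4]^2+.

square planar

Triphenylphosphine is neutral; balancing the +2 overall charge requires Ni(II).
Ni sits in group 10, so the d-electron count is 10 − 2 = 8.
With 4 monodentate ligands the coordination number is 4.
Triphenylphosphine is a strong-field ligand (high in the spectrochemical series).
A 3d d⁸ ion with strong-field ligands gains enough CFSE to favour square planar over tetrahedral.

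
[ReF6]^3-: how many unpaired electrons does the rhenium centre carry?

Ligand charges: each fluoride is −1. With an overall charge of −3 the rhenium centre must be in the +3 oxidation state.
Group 7 minus oxidation state 3 gives a d⁴ configuration.
The spin state decides the count: a 5d ion has a large Δₒ and is invariably low-spin.
An octahedral low-spin d⁴ ion is t₂g⁴e_g⁰, giving 2 unpaired electrons.

2 unpaired electrons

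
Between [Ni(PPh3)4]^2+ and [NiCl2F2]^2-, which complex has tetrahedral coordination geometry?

[NiCl2F2]^2-

For [Ni(PPh3)4]^2+: Summing ligand charges against the +2 overall charge gives an oxidation state of +2 for nickel. Group 10 minus oxidation state 2 gives a d⁸ configuration. Triphenylphosphine is a strong-field ligand (high in the spectrochemical series). A 3d d⁸ ion with strong-field ligands gains enough CFSE to favour square planar over tetrahedral. → square planar.
For [NiCl2F2]^2-: Summing ligand charges against the −2 overall charge gives an oxidation state of +2 for nickel. Ni sits in group 10, so the d-electron count is 10 − 2 = 8. Chloride and fluoride are weak-field ligands. With weak-field ligands the CFSE gain from square planar is small, so a 3d d⁸ ion takes the sterically preferred tetrahedral geometry. → tetrahedral.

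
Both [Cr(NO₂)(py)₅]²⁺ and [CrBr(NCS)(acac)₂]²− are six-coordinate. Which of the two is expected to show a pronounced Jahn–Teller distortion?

[Cr(NO₂)(py)₅]²⁺: Each nitro (N-bound nitrite) is −1; pyridine is neutral; balancing the +2 overall charge requires Cr(III). Cr sits in group 6, so the d-electron count is 6 − 3 = 3. The d³ configuration leaves the e_g set evenly filled (or empty) — no strong Jahn–Teller driving force.
[CrBr(NCS)(acac)₂]²−: Summing ligand charges against the −2 overall charge gives an oxidation state of +2 for chromium. Cr sits in group 6, so the d-electron count is 6 − 2 = 4. Acetylacetonate, bromide, and isothiocyanate are weak-field ligands for a first-row metal, so the complex is high-spin. The t₂g³e_g¹ (high-spin) configuration has an unevenly filled e_g set; the Jahn–Teller theorem predicts a tetragonal distortion (typically axial elongation) to lift the degeneracy.

[CrBr(NCS)(acac)₂]²−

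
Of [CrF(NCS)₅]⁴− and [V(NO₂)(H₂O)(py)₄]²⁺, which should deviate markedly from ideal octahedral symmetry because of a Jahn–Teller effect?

[CrF(NCS)₅]⁴−

[CrF(NCS)₅]⁴−: Ligand charges: each fluoride is −1; each isothiocyanate is −1. With an overall charge of −4 the chromium centre must be in the +2 oxidation state. Group 6 minus oxidation state 2 gives a d⁴ configuration. Fluoride and isothiocyanate are weak-field ligands for a first-row metal, so the complex is high-spin. The t₂g³e_g¹ (high-spin) configuration has an unevenly filled e_g set; the Jahn–Teller theorem predicts a tetragonal distortion (typically axial elongation) to lift the degeneracy.
[V(NO₂)(H₂O)(py)₄]²⁺: Each nitro (N-bound nitrite) is −1; water is neutral; pyridine is neutral; balancing the +2 overall charge requires V(III). Vanadium is a group-5 element; V(III) is therefore d². The d² configuration leaves the e_g set evenly filled (or empty) — no strong Jahn–Teller driving force.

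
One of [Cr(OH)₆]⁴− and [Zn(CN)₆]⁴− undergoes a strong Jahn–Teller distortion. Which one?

[Cr(OH)₆]⁴−

[Cr(OH)₆]⁴−: Ligand charges: each hydroxide is −1. With an overall charge of −4 the chromium centre must be in the +2 oxidation state. Group 6 minus oxidation state 2 gives a d⁴ configuration. Hydroxide is a weak-field ligand for a first-row metal, so the complex is high-spin. The t₂g³e_g¹ (high-spin) configuration has an unevenly filled e_g set; the Jahn–Teller theorem predicts a tetragonal distortion (typically axial elongation) to lift the degeneracy.
[Zn(CN)₆]⁴−: Each cyanide is −1; balancing the −4 overall charge requires Zn(II). Group 12 minus oxidation state 2 gives a d¹⁰ configuration. The d¹⁰ configuration leaves the e_g set evenly filled (or empty) — no strong Jahn–Teller driving force.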